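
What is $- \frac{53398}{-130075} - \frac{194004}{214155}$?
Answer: $- \frac{306658258}{619026925} \approx -0.49539$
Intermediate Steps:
$- \frac{53398}{-130075} - \frac{194004}{214155} = \left(-53398\right) \left(- \frac{1}{130075}\right) - \frac{21556}{23795} = \frac{53398}{130075} - \frac{21556}{23795} = - \frac{306658258}{619026925}$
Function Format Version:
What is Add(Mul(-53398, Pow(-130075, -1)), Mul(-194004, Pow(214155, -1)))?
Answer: Rational(-306658258, 619026925) ≈ -0.49539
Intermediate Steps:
Add(Mul(-53398, Pow(-130075, -1)), Mul(-194004, Pow(214155, -1))) = Add(Mul(-53398, Rational(-1, 130075)), Mul(-194004, Rational(1, 214155))) = Add(Rational(53398, 130075), Rational(-21556, 23795)) = Rational(-306658258, 619026925)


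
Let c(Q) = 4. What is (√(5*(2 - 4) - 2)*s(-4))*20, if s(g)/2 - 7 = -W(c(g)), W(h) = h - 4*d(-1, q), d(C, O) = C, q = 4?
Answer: -80*I*√3 ≈ -138.56*I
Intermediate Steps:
W(h) = 4 + h (W(h) = h - 4*(-1) = h + 4 = 4 + h)
s(g) = -2 (s(g) = 14 + 2*(-(4 + 4)) = 14 + 2*(-1*8) = 14 + 2*(-8) = 14 - 16 = -2)
(√(5*(2 - 4) - 2)*s(-4))*20 = (√(5*(2 - 4) - 2)*(-2))*20 = (√(5*(-2) - 2)*(-2))*20 = (√(-10 - 2)*(-2))*20 = (√(-12)*(-2))*20 = ((2*I*√3)*(-2))*20 = -4*I*√3*20 = -80*I*√3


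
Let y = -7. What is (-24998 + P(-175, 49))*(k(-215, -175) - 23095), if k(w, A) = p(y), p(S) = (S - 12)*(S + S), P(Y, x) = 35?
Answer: 569880327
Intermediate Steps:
p(S) = 2*S*(-12 + S) (p(S) = (-12 + S)*(2*S) = 2*S*(-12 + S))
k(w, A) = 266 (k(w, A) = 2*(-7)*(-12 - 7) = 2*(-7)*(-19) = 266)
(-24998 + P(-175, 49))*(k(-215, -175) - 23095) = (-24998 + 35)*(266 - 23095) = -24963*(-22829) = 569880327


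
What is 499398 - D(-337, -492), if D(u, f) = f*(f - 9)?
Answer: 252906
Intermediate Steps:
D(u, f) = f*(-9 + f)
499398 - D(-337, -492) = 499398 - (-492)*(-9 - 492) = 499398 - (-492)*(-501) = 499398 - 1*246492 = 499398 - 246492 = 252906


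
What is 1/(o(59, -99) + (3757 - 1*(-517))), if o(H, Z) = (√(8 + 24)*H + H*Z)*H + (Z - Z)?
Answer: -340345/115446963473 - 13924*√2/115446963473 ≈ -3.1186e-6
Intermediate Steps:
o(H, Z) = H*(H*Z + 4*H*√2) (o(H, Z) = (√32*H + H*Z)*H + 0 = ((4*√2)*H + H*Z)*H + 0 = (4*H*√2 + H*Z)*H + 0 = (H*Z + 4*H*√2)*H + 0 = H*(H*Z + 4*H*√2) + 0 = H*(H*Z + 4*H*√2))
1/(o(59, -99) + (3757 - 1*(-517))) = 1/(59²*(-99 + 4*√2) + (3757 - 1*(-517))) = 1/(3481*(-99 + 4*√2) + (3757 + 517)) = 1/((-344619 + 13924*√2) + 4274) = 1/(-340345 + 13924*√2)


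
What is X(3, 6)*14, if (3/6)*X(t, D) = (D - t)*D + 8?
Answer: 728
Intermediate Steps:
X(t, D) = 16 + 2*D*(D - t) (X(t, D) = 2*((D - t)*D + 8) = 2*(D*(D - t) + 8) = 2*(8 + D*(D - t)) = 16 + 2*D*(D - t))
X(3, 6)*14 = (16 + 2*6**2 - 2*6*3)*14 = (16 + 2*36 - 36)*14 = (16 + 72 - 36)*14 = 52*14 = 728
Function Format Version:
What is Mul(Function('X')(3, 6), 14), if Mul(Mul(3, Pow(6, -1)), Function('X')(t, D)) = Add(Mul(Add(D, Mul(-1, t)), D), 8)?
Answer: 728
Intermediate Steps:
Function('X')(t, D) = Add(16, Mul(2, D, Add(D, Mul(-1, t)))) (Function('X')(t, D) = Mul(2, Add(Mul(Add(D, Mul(-1, t)), D), 8)) = Mul(2, Add(Mul(D, Add(D, Mul(-1, t))), 8)) = Mul(2, Add(8, Mul(D, Add(D, Mul(-1, t))))) = Add(16, Mul(2, D, Add(D, Mul(-1, t)))))
Mul(Function('X')(3, 6), 14) = Mul(Add(16, Mul(2, Pow(6, 2)), Mul(-2, 6, 3)), 14) = Mul(Add(16, Mul(2, 36), -36), 14) = Mul(Add(16, 72, -36), 14) = Mul(52, 14) = 728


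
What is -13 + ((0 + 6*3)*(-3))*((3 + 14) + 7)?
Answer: -1309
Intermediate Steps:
-13 + ((0 + 6*3)*(-3))*((3 + 14) + 7) = -13 + ((0 + 18)*(-3))*(17 + 7) = -13 + (18*(-3))*24 = -13 - 54*24 = -13 - 1296 = -1309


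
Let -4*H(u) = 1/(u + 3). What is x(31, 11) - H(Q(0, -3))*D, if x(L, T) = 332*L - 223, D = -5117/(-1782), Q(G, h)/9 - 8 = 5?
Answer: 8612624957/855360 ≈ 10069.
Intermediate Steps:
Q(G, h) = 117 (Q(G, h) = 72 + 9*5 = 72 + 45 = 117)
D = 5117/1782 (D = -5117*(-1/1782) = 5117/1782 ≈ 2.8715)
H(u) = -1/(4*(3 + u)) (H(u) = -1/(4*(u + 3)) = -1/(4*(3 + u)))
x(L, T) = -223 + 332*L
x(31, 11) - H(Q(0, -3))*D = (-223 + 332*31) - (-1/(12 + 4*117))*5117/1782 = (-223 + 10292) - (-1/(12 + 468))*5117/1782 = 10069 - (-1/480)*5117/1782 = 10069 - (-1*1/480)*5117/1782 = 10069 - (-1)*5117/(480*1782) = 10069 - 1*(-5117/855360) = 10069 + 5117/855360 = 8612624957/855360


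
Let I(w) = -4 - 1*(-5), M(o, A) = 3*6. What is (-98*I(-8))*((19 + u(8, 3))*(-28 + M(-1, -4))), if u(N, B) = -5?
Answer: 13720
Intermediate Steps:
M(o, A) = 18
I(w) = 1 (I(w) = -4 + 5 = 1)
(-98*I(-8))*((19 + u(8, 3))*(-28 + M(-1, -4))) = (-98*1)*((19 - 5)*(-28 + 18)) = -1372*(-10) = -98*(-140) = 13720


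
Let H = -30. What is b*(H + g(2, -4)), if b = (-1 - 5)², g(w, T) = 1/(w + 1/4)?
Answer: -1064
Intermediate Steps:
g(w, T) = 1/(¼ + w) (g(w, T) = 1/(w + ¼) = 1/(¼ + w))
b = 36 (b = (-6)² = 36)
b*(H + g(2, -4)) = 36*(-30 + 4/(1 + 4*2)) = 36*(-30 + 4/(1 + 8)) = 36*(-30 + 4/9) = 36*(-266/9) = -1064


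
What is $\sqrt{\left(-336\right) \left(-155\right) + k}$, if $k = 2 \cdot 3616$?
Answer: $4 \sqrt{3707} \approx 243.54$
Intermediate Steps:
$k = 7232$
$\sqrt{\left(-336\right) \left(-155\right) + k} = \sqrt{\left(-336\right) \left(-155\right) + 7232} = \sqrt{52080 + 7232} = \sqrt{59312} = 4 \sqrt{3707}$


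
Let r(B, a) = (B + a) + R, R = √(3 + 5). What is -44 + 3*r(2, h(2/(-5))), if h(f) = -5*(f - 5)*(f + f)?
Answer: -514/5 + 6*√2 ≈ -94.315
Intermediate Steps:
R = 2*√2 (R = √8 = 2*√2 ≈ 2.8284)
h(f) = -10*f*(-5 + f) (h(f) = -5*(-5 + f)*2*f = -10*f*(-5 + f))
r(B, a) = B + a + 2*√2 (r(B, a) = (B + a) + 2*√2 = B + a + 2*√2)
-44 + 3*r(2, h(2/(-5))) = -44 + 3*(2 + 10*(2/(-5))*(5 - 2/(-5)) + 2*√2) = -44 + 3*(2 + 10*(2*(-⅕))*(5 - 2*(-1)/5) + 2*√2) = -44 + 3*(2 + 10*(-⅖)*(5 - 1*(-⅖)) + 2*√2) = -44 + 3*(2 + 10*(-⅖)*(5 + ⅖) + 2*√2) = -44 + 3*(2 + 10*(-⅖)*(27/5) + 2*√2) = -44 + 3*(2 - 108/5 + 2*√2) = -44 + 3*(-98/5 + 2*√2) = -44 + (-294/5 + 6*√2) = -514/5 + 6*√2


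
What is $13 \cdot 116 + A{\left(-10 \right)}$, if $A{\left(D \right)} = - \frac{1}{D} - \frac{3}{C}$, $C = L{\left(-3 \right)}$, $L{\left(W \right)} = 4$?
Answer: $\frac{30147}{20} \approx 1507.3$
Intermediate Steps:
$C = 4$
$A{\left(D \right)} = - \frac{3}{4} - \frac{1}{D}$ ($A{\left(D \right)} = - \frac{1}{D} - \frac{3}{4} = - \frac{3}{4} - \frac{1}{D}$)
$13 \cdot 116 + A{\left(-10 \right)} = 13 \cdot 116 - \frac{13}{20} = 1508 - \frac{13}{20} = \frac{30147}{20}$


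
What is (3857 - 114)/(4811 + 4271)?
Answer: 197/478 ≈ 0.41213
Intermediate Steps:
(3857 - 114)/(4811 + 4271) = 3743/9082 = 3743*(1/9082) = 197/478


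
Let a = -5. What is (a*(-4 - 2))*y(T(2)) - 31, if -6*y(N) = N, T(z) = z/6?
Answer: -98/3 ≈ -32.667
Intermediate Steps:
T(z) = z/6 (T(z) = z*(⅙) = z/6)
y(N) = -N/6
(a*(-4 - 2))*y(T(2)) - 31 = (-5*(-4 - 2))*(-2/36) - 31 = (-5*(-6))*(-⅙*⅓) - 31 = 30*(-1/18) - 31 = -5/3 - 31 = -98/3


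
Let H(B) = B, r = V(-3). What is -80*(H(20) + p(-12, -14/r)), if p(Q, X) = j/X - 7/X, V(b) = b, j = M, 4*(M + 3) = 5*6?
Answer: -10900/7 ≈ -1557.1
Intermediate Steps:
M = 9/2 (M = -3 + (5*6)/4 = -3 + (¼)*30 = -3 + 15/2 = 9/2 ≈ 4.5000)
j = 9/2 ≈ 4.5000
r = -3
p(Q, X) = -5/(2*X) (p(Q, X) = 9/(2*X) - 7/X = -5/(2*X))
-80*(H(20) + p(-12, -14/r)) = -80*(20 - 5/(2*((-14/(-3))))) = -80*(20 - 5/(2*((-14*(-⅓))))) = -80*(20 - 5/(2*14/3)) = -80*(20 - 5/2*3/14) = -80*(20 - 15/28) = -80*545/28 = -10900/7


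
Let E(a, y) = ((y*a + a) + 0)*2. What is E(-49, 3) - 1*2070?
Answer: -2462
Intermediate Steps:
E(a, y) = 2*a + 2*a*y (E(a, y) = ((a*y + a) + 0)*2 = ((a + a*y) + 0)*2 = (a + a*y)*2 = 2*a + 2*a*y)
E(-49, 3) - 1*2070 = 2*(-49)*(1 + 3) - 1*2070 = 2*(-49)*4 - 2070 = -392 - 2070 = -2462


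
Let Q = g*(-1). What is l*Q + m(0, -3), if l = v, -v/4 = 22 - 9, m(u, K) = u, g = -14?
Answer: -728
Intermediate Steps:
Q = 14 (Q = -14*(-1) = 14)
v = -52 (v = -4*(22 - 9) = -4*13 = -52)
l = -52
l*Q + m(0, -3) = -52*14 + 0 = -728 + 0 = -728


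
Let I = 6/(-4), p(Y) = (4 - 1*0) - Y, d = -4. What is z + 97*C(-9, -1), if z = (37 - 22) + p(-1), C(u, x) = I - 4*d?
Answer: 2853/2 ≈ 1426.5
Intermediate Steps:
p(Y) = 4 - Y (p(Y) = (4 + 0) - Y = 4 - Y)
I = -3/2 (I = 6*(-¼) = -3/2 ≈ -1.5000)
C(u, x) = 29/2 (C(u, x) = -3/2 - 4*(-4) = -3/2 + 16 = 29/2)
z = 20 (z = (37 - 22) + (4 - 1*(-1)) = 15 + (4 + 1) = 15 + 5 = 20)
z + 97*C(-9, -1) = 20 + 97*(29/2) = 20 + 2813/2 = 2853/2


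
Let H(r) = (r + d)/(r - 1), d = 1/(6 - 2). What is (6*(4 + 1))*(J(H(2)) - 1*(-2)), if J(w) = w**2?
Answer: 1695/8 ≈ 211.88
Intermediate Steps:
d = 1/4 ≈ 0.25000
H(r) = (1/4 + r)/(-1 + r) (H(r) = (r + 1/4)/(r - 1) = (1/4 + r)/(-1 + r))
(6*(4 + 1))*(J(H(2)) - 1*(-2)) = (6*(4 + 1))*(((1/4 + 2)/(-1 + 2))**2 - 1*(-2)) = (6*5)*(((9/4)/1)**2 + 2) = 30*((1*(9/4))**2 + 2) = 30*((9/4)**2 + 2) = 30*(81/16 + 2) = 30*(113/16) = 1695/8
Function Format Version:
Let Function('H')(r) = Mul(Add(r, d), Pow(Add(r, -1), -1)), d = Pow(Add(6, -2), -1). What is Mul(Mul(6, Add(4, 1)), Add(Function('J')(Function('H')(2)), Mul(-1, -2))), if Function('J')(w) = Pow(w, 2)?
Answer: Rational(1695, 8) ≈ 211.88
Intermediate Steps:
d = Rational(1, 4) (d = Pow(4, -1) = Rational(1, 4) ≈ 0.25000)
Function('H')(r) = Mul(Pow(Add(-1, r), -1), Add(Rational(1, 4), r)) (Function('H')(r) = Mul(Add(r, Rational(1, 4)), Pow(Add(r, -1), -1)) = Mul(Add(Rational(1, 4), r), Pow(Add(-1, r), -1)) = Mul(Pow(Add(-1, r), -1), Add(Rational(1, 4), r)))
Mul(Mul(6, Add(4, 1)), Add(Function('J')(Function('H')(2)), Mul(-1, -2))) = Mul(Mul(6, Add(4, 1)), Add(Pow(Mul(Pow(Add(-1, 2), -1), Add(Rational(1, 4), 2)), 2), Mul(-1, -2))) = Mul(Mul(6, 5), Add(Pow(Mul(Pow(1, -1), Rational(9, 4)), 2), 2)) = Mul(30, Add(Pow(Mul(1, Rational(9, 4)), 2), 2)) = Mul(30, Add(Pow(Rational(9, 4), 2), 2)) = Mul(30, Add(Rational(81, 16), 2)) = Mul(30, Rational(113, 16)) = Rational(1695, 8)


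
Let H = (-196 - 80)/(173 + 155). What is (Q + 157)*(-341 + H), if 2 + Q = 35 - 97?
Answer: -2606883/82 ≈ -31791.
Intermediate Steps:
Q = -64 (Q = -2 + (35 - 97) = -2 - 62 = -64)
H = -69/82 (H = -276/328 = -276*1/328 = -69/82 ≈ -0.84146)
(Q + 157)*(-341 + H) = (-64 + 157)*(-341 - 69/82) = 93*(-28031/82) = -2606883/82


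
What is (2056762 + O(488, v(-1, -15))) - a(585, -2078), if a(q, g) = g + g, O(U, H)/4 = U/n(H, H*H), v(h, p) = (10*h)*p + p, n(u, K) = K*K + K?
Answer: 342286381003126/166084425 ≈ 2.0609e+6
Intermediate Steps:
n(u, K) = K + K**2 (n(u, K) = K**2 + K = K + K**2)
v(h, p) = p + 10*h*p (v(h, p) = 10*h*p + p = p + 10*h*p)
O(U, H) = 4*U/(H**2*(1 + H**2)) (O(U, H) = 4*(U/(((H*H)*(1 + H*H)))) = 4*(U/((H**2*(1 + H**2)))) = 4*(U*(1/(H**2*(1 + H**2)))) = 4*(U/(H**2*(1 + H**2))) = 4*U/(H**2*(1 + H**2)))
a(q, g) = 2*g
(2056762 + O(488, v(-1, -15))) - a(585, -2078) = (2056762 + 4*488/((-15*(1 + 10*(-1)))**2 + (-15*(1 + 10*(-1)))**4)) - 2*(-2078) = (2056762 + 4*488/((-15*(1 - 10))**2 + (-15*(1 - 10))**4)) - 1*(-4156) = (2056762 + 4*488/((-15*(-9))**2 + (-15*(-9))**4)) + 4156 = (2056762 + 4*488/(135**2 + 135**4)) + 4156 = (2056762 + 4*488/(18225 + 332150625)) + 4156 = (2056762 + 4*488/332168850) + 4156 = (2056762 + 4*488*(1/332168850)) + 4156 = (2056762 + 976/166084425) + 4156 = 341596134132826/166084425 + 4156 = 342286381003126/166084425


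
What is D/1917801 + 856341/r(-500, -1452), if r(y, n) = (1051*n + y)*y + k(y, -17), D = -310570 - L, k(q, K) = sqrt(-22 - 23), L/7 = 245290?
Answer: (-6082800*sqrt(5) + 1545976125973859*I)/(1917801*(-763276000*I + 3*sqrt(5))) ≈ -1.0561 - 9.8603e-12*I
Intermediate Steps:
L = 1717030 (L = 7*245290 = 1717030)
k(q, K) = 3*I*sqrt(5) (k(q, K) = sqrt(-45) = 3*I*sqrt(5))
D = -2027600 (D = -310570 - 1*1717030 = -310570 - 1717030 = -2027600)
r(y, n) = y*(y + 1051*n) + 3*I*sqrt(5) (r(y, n) = (1051*n + y)*y + 3*I*sqrt(5) = (y + 1051*n)*y + 3*I*sqrt(5) = y*(y + 1051*n) + 3*I*sqrt(5))
D/1917801 + 856341/r(-500, -1452) = -2027600/1917801 + 856341/((-500)**2 + 3*I*sqrt(5) + 1051*(-1452)*(-500)) = -2027600*1/1917801 + 856341/(250000 + 3*I*sqrt(5) + 763026000) = -2027600/1917801 + 856341/(763276000 + 3*I*sqrt(5))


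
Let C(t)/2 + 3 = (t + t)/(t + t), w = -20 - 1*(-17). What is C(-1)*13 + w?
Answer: -55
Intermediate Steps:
w = -3 (w = -20 + 17 = -3)
C(t) = -4 (C(t) = -6 + 2*((t + t)/(t + t)) = -6 + 2*((2*t)/((2*t))) = -6 + 2*((2*t)*(1/(2*t))) = -6 + 2*1 = -6 + 2 = -4)
C(-1)*13 + w = -4*13 - 3 = -52 - 3 = -55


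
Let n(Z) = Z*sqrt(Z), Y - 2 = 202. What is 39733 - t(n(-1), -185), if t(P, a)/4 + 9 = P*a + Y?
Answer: 38953 - 740*I ≈ 38953.0 - 740.0*I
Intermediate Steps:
Y = 204 (Y = 2 + 202 = 204)
n(Z) = Z**(3/2)
t(P, a) = 780 + 4*P*a (t(P, a) = -36 + 4*(P*a + 204) = -36 + 4*(204 + P*a) = -36 + (816 + 4*P*a) = 780 + 4*P*a)
39733 - t(n(-1), -185) = 39733 - (780 + 4*(-1)**(3/2)*(-185)) = 39733 - (780 + 4*(-I)*(-185)) = 39733 - (780 + 740*I) = 39733 + (-780 - 740*I) = 38953 - 740*I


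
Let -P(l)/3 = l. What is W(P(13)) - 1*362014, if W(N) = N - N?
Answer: -362014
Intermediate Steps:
P(l) = -3*l
W(N) = 0
W(P(13)) - 1*362014 = 0 - 1*362014 = 0 - 362014 = -362014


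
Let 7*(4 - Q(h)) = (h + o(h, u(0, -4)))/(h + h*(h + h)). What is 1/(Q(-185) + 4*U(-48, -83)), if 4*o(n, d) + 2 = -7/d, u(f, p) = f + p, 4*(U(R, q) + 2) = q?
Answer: -121360/10558273 ≈ -0.011494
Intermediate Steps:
U(R, q) = -2 + q/4
o(n, d) = -1/2 - 7/(4*d) (o(n, d) = -1/2 + (-7/d)/4 = -1/2 - 7/(4*d))
Q(h) = 4 - (-1/16 + h)/(7*(h + 2*h**2)) (Q(h) = 4 - (h + (-7 - 2*(0 - 4))/(4*(0 - 4)))/(7*(h + h*(h + h))) = 4 - (h + (1/4)*(-7 - 2*(-4))/(-4))/(7*(h + h*(2*h))) = 4 - (h + (1/4)*(-1/4)*(-7 + 8))/(7*(h + 2*h**2)) = 4 - (h + (1/4)*(-1/4)*1)/(7*(h + 2*h**2)) = 4 - (h - 1/16)/(7*(h + 2*h**2)) = 4 - (-1/16 + h)/(7*(h + 2*h**2)))
1/(Q(-185) + 4*U(-48, -83)) = 1/((1/112)*(1 + 432*(-185) + 896*(-185)**2)/(-185*(1 + 2*(-185))) + 4*(-2 + (1/4)*(-83))) = 1/((1/112)*(-1/185)*(1 - 79920 + 896*34225)/(1 - 370) + 4*(-2 - 83/4)) = 1/((1/112)*(-1/185)*(1 - 79920 + 30665600)/(-369) + 4*(-91/4)) = 1/((1/112)*(-1/185)*(-1/369)*30585681 - 91) = 1/(485487/121360 - 91) = 1/(-10558273/121360) = -121360/10558273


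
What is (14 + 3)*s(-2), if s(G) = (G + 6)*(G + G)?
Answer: -272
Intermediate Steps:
s(G) = 2*G*(6 + G) (s(G) = (6 + G)*(2*G) = 2*G*(6 + G))
(14 + 3)*s(-2) = (14 + 3)*(2*(-2)*(6 - 2)) = 17*(2*(-2)*4) = 17*(-16) = -272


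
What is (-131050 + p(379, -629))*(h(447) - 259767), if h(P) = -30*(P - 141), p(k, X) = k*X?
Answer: 99360048627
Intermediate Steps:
p(k, X) = X*k
h(P) = 4230 - 30*P (h(P) = -30*(-141 + P) = 4230 - 30*P)
(-131050 + p(379, -629))*(h(447) - 259767) = (-131050 - 629*379)*((4230 - 30*447) - 259767) = (-131050 - 238391)*((4230 - 13410) - 259767) = -369441*(-9180 - 259767) = -369441*(-268947) = 99360048627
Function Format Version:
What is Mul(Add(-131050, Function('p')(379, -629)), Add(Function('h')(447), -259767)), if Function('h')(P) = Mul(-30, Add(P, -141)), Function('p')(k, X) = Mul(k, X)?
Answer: 99360048627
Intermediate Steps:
Function('p')(k, X) = Mul(X, k)
Function('h')(P) = Add(4230, Mul(-30, P)) (Function('h')(P) = Mul(-30, Add(-141, P)) = Add(4230, Mul(-30, P)))
Mul(Add(-131050, Function('p')(379, -629)), Add(Function('h')(447), -259767)) = Mul(Add(-131050, Mul(-629, 379)), Add(Add(4230, Mul(-30, 447)), -259767)) = Mul(Add(-131050, -238391), Add(Add(4230, -13410), -259767)) = Mul(-369441, Add(-9180, -259767)) = Mul(-369441, -268947) = 99360048627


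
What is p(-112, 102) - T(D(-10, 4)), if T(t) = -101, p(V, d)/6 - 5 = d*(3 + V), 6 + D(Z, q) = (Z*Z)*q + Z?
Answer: -66577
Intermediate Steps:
D(Z, q) = -6 + Z + q*Z**2 (D(Z, q) = -6 + ((Z*Z)*q + Z) = -6 + (Z**2*q + Z) = -6 + (q*Z**2 + Z) = -6 + (Z + q*Z**2) = -6 + Z + q*Z**2)
p(V, d) = 30 + 6*d*(3 + V) (p(V, d) = 30 + 6*(d*(3 + V)) = 30 + 6*d*(3 + V))
p(-112, 102) - T(D(-10, 4)) = (30 + 18*102 + 6*(-112)*102) - 1*(-101) = (30 + 1836 - 68544) + 101 = -66678 + 101 = -66577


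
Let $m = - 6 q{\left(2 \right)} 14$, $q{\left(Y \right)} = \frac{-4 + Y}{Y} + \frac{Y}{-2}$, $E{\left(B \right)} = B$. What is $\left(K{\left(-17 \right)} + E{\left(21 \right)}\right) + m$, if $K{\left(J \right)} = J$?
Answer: $172$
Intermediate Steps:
$q{\left(Y \right)} = - \frac{Y}{2} + \frac{-4 + Y}{Y}$ ($q{\left(Y \right)} = \frac{-4 + Y}{Y} + Y \left(- \frac{1}{2}\right) = \frac{-4 + Y}{Y} - \frac{Y}{2} = - \frac{Y}{2} + \frac{-4 + Y}{Y}$)
$m = 168$ ($m = - 6 \left(1 - \frac{4}{2} - 1\right) 14 = - 6 \left(1 - 2 - 1\right) 14 = \left(-6\right) \left(-2\right) 14 = 12 \cdot 14 = 168$)
$\left(K{\left(-17 \right)} + E{\left(21 \right)}\right) + m = \left(-17 + 21\right) + 168 = 4 + 168 = 172$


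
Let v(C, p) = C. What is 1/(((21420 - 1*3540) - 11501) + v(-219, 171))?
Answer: 1/6160 ≈ 0.00016234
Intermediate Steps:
1/(((21420 - 1*3540) - 11501) + v(-219, 171)) = 1/(((21420 - 1*3540) - 11501) - 219) = 1/(((21420 - 3540) - 11501) - 219) = 1/((17880 - 11501) - 219) = 1/(6379 - 219) = 1/6160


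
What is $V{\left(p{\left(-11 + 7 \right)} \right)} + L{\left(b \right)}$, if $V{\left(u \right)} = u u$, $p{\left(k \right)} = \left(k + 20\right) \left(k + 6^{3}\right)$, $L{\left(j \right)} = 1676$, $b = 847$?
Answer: $11507340$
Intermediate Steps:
$p{\left(k \right)} = \left(20 + k\right) \left(216 + k\right)$ ($p{\left(k \right)} = \left(20 + k\right) \left(k + 216\right) = \left(20 + k\right) \left(216 + k\right)$)
$V{\left(u \right)} = u^{2}$
$V{\left(p{\left(-11 + 7 \right)} \right)} + L{\left(b \right)} = \left(4320 + \left(-11 + 7\right)^{2} + 236 \left(-11 + 7\right)\right)^{2} + 1676 = \left(4320 + \left(-4\right)^{2} + 236 \left(-4\right)\right)^{2} + 1676 = \left(4320 + 16 - 944\right)^{2} + 1676 = 3392^{2} + 1676 = 11505664 + 1676 = 11507340$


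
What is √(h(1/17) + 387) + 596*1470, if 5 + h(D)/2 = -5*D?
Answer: 876120 + 9*√1343/17 ≈ 8.7614e+5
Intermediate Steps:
h(D) = -10 - 10*D (h(D) = -10 + 2*(-5*D) = -10 - 10*D)
√(h(1/17) + 387) + 596*1470 = √((-10 - 10/17) + 387) + 596*1470 = √((-10 - 10*1/17) + 387) + 876120 = √((-10 - 10/17) + 387) + 876120 = √(-180/17 + 387) + 876120 = √(6399/17) + 876120 = 9*√1343/17 + 876120 = 876120 + 9*√1343/17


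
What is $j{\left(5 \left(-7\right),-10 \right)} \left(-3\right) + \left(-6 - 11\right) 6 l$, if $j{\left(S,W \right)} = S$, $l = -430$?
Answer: $43965$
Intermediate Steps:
$j{\left(5 \left(-7\right),-10 \right)} \left(-3\right) + \left(-6 - 11\right) 6 l = 5 \left(-7\right) \left(-3\right) + \left(-6 - 11\right) 6 \left(-430\right) = \left(-35\right) \left(-3\right) + \left(-17\right) 6 \left(-430\right) = 105 - -43860 = 105 + 43860 = 43965$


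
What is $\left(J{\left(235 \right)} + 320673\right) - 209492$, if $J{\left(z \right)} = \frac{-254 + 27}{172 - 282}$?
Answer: $\frac{12230137}{110} \approx 1.1118 \cdot 10^{5}$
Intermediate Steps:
$J{\left(z \right)} = \frac{227}{110}$ ($J{\left(z \right)} = - \frac{227}{-110} = \left(-227\right) \left(- \frac{1}{110}\right) = \frac{227}{110}$)
$\left(J{\left(235 \right)} + 320673\right) - 209492 = \left(\frac{227}{110} + 320673\right) - 209492 = \frac{35274257}{110} - 209492 = \frac{12230137}{110}$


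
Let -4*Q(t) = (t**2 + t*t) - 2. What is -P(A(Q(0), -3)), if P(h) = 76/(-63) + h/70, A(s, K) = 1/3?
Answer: 757/630 ≈ 1.2016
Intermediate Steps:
Q(t) = 1/2 - t**2/2 (Q(t) = -((t**2 + t*t) - 2)/4 = -((t**2 + t**2) - 2)/4 = -(2*t**2 - 2)/4 = -(-2 + 2*t**2)/4 = 1/2 - t**2/2)
A(s, K) = 1/3
P(h) = -76/63 + h/70 (P(h) = 76*(-1/63) + h*(1/70) = -76/63 + h/70)
-P(A(Q(0), -3)) = -(-76/63 + (1/70)*(1/3)) = -(-76/63 + 1/210) = -1*(-757/630) = 757/630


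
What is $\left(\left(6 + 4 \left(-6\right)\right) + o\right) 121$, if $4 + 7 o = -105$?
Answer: $- \frac{28435}{7} \approx -4062.1$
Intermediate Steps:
$o = - \frac{109}{7}$ ($o = - \frac{4}{7} + \frac{1}{7} \left(-105\right) = - \frac{4}{7} - 15 = - \frac{109}{7} \approx -15.571$)
$\left(\left(6 + 4 \left(-6\right)\right) + o\right) 121 = \left(\left(6 + 4 \left(-6\right)\right) - \frac{109}{7}\right) 121 = \left(\left(6 - 24\right) - \frac{109}{7}\right) 121 = \left(-18 - \frac{109}{7}\right) 121 = \left(- \frac{235}{7}\right) 121 = - \frac{28435}{7}$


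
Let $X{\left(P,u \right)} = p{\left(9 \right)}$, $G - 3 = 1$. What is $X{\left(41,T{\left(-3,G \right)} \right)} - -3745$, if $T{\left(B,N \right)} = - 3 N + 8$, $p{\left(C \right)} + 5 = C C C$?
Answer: $4469$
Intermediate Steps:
$G = 4$ ($G = 3 + 1 = 4$)
$p{\left(C \right)} = -5 + C^{3}$ ($p{\left(C \right)} = -5 + C C C = -5 + C^{2} C = -5 + C^{3}$)
$T{\left(B,N \right)} = 8 - 3 N$
$X{\left(P,u \right)} = 724$ ($X{\left(P,u \right)} = -5 + 9^{3} = -5 + 729 = 724$)
$X{\left(41,T{\left(-3,G \right)} \right)} - -3745 = 724 - -3745 = 724 + 3745 = 4469$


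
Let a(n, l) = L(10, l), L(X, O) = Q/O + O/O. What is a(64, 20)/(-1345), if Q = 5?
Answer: -1/1076 ≈ -0.00092937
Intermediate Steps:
L(X, O) = 1 + 5/O (L(X, O) = 5/O + O/O = 5/O + 1 = 1 + 5/O)
a(n, l) = (5 + l)/l
a(64, 20)/(-1345) = ((5 + 20)/20)/(-1345) = ((1/20)*25)*(-1/1345) = (5/4)*(-1/1345) = -1/1076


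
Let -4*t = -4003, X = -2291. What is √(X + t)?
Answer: I*√5161/2 ≈ 35.92*I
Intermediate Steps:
t = 4003/4 (t = -¼*(-4003) = 4003/4 ≈ 1000.8)
√(X + t) = √(-2291 + 4003/4) = √(-5161/4) = I*√5161/2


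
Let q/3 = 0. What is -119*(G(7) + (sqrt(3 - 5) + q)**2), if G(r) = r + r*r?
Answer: -6426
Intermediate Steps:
q = 0 (q = 3*0 = 0)
G(r) = r + r**2
-119*(G(7) + (sqrt(3 - 5) + q)**2) = -119*(7*(1 + 7) + (sqrt(3 - 5) + 0)**2) = -119*(7*8 + (sqrt(-2) + 0)**2) = -119*(56 + (I*sqrt(2) + 0)**2) = -119*(56 + (I*sqrt(2))**2) = -119*(56 - 2) = -119*54 = -6426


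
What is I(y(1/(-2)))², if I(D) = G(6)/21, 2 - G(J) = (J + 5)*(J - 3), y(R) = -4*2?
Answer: 961/441 ≈ 2.1791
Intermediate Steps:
y(R) = -8
G(J) = 2 - (-3 + J)*(5 + J) (G(J) = 2 - (J + 5)*(J - 3) = 2 - (5 + J)*(-3 + J) = 2 - (-3 + J)*(5 + J))
I(D) = -31/21 (I(D) = (17 - 1*6² - 2*6)/21 = (17 - 1*36 - 12)*(1/21) = (17 - 36 - 12)*(1/21) = -31*1/21 = -31/21)
I(y(1/(-2)))² = (-31/21)² = 961/441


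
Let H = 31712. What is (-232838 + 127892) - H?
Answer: -136658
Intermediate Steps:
(-232838 + 127892) - H = (-232838 + 127892) - 1*31712 = -104946 - 31712 = -136658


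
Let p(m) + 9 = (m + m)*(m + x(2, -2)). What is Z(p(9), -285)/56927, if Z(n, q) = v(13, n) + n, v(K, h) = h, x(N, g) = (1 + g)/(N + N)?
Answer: 297/56927 ≈ 0.0052172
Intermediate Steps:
x(N, g) = (1 + g)/(2*N) (x(N, g) = (1 + g)/((2*N)) = (1 + g)*(1/(2*N)) = (1 + g)/(2*N))
p(m) = -9 + 2*m*(-1/4 + m) (p(m) = -9 + (m + m)*(m + (1/2)*(1 - 2)/2) = -9 + (2*m)*(m + (1/2)*(1/2)*(-1)) = -9 + (2*m)*(m - 1/4) = -9 + (2*m)*(-1/4 + m) = -9 + 2*m*(-1/4 + m))
Z(n, q) = 2*n (Z(n, q) = n + n = 2*n)
Z(p(9), -285)/56927 = (2*(-9 + 2*9**2 - 1/2*9))/56927 = (2*(-9 + 2*81 - 9/2))*(1/56927) = (2*(-9 + 162 - 9/2))*(1/56927) = (2*(297/2))*(1/56927) = 297*(1/56927) = 297/56927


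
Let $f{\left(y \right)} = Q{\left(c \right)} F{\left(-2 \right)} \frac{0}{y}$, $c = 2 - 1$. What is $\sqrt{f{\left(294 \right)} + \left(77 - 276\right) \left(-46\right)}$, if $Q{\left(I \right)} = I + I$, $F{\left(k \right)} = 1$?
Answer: $\sqrt{9154} \approx 95.677$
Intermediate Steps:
$c = 1$ ($c = 2 - 1 = 1$)
$Q{\left(I \right)} = 2 I$
$f{\left(y \right)} = 0$ ($f{\left(y \right)} = 2 \cdot 1 \cdot 1 \frac{0}{y} = 2 \cdot 1 \cdot 0 = 2 \cdot 0 = 0$)
$\sqrt{f{\left(294 \right)} + \left(77 - 276\right) \left(-46\right)} = \sqrt{0 + \left(77 - 276\right) \left(-46\right)} = \sqrt{0 - -9154} = \sqrt{0 + 9154} = \sqrt{9154}$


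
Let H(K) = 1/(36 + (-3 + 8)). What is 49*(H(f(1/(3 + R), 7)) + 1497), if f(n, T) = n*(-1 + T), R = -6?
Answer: 3007522/41 ≈ 73354.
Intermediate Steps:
H(K) = 1/41 (H(K) = 1/(36 + 5) = 1/41)
49*(H(f(1/(3 + R), 7)) + 1497) = 49*(1/41 + 1497) = 49*(61378/41) = 3007522/41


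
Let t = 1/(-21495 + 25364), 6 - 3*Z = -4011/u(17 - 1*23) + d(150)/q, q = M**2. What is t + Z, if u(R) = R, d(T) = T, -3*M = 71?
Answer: -25852724479/117021774 ≈ -220.92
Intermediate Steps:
M = -71/3 (M = -1/3*71 = -71/3 ≈ -23.667)
q = 5041/9 (q = (-71/3)**2 = 5041/9 ≈ 560.11)
Z = -6682025/30246 (Z = 2 - (-4011/(17 - 1*23) + 150/(5041/9))/3 = 2 - (-4011/(17 - 23) + 150*(9/5041))/3 = 2 - (-4011/(-6) + 1350/5041)/3 = 2 - (-4011*(-1/6) + 1350/5041)/3 = 2 - (1337/2 + 1350/5041)/3 = 2 - 1/3*6742517/10082 = 2 - 6742517/30246 = -6682025/30246 ≈ -220.92)
t = 1/3869 ≈ 0.00025846
t + Z = 1/3869 - 6682025/30246 = -25852724479/117021774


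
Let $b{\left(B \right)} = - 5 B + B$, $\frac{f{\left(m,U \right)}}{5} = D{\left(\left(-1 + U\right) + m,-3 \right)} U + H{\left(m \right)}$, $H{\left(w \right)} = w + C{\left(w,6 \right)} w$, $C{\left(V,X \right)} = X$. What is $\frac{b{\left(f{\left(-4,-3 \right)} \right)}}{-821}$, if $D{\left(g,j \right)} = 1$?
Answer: $- \frac{620}{821} \approx -0.75518$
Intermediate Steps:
$H{\left(w \right)} = 7 w$ ($H{\left(w \right)} = w + 6 w = 7 w$)
$f{\left(m,U \right)} = 5 U + 35 m$ ($f{\left(m,U \right)} = 5 \left(1 U + 7 m\right) = 5 \left(U + 7 m\right) = 5 U + 35 m$)
$b{\left(B \right)} = - 4 B$
$\frac{b{\left(f{\left(-4,-3 \right)} \right)}}{-821} = \frac{\left(-4\right) \left(5 \left(-3\right) + 35 \left(-4\right)\right)}{-821} = - 4 \left(-15 - 140\right) \left(- \frac{1}{821}\right) = \left(-4\right) \left(-155\right) \left(- \frac{1}{821}\right) = 620 \left(- \frac{1}{821}\right) = - \frac{620}{821}$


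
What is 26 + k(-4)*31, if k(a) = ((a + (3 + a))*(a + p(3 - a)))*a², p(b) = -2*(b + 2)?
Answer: 54586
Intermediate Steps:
p(b) = -4 - 2*b (p(b) = -2*(2 + b) = -4 - 2*b)
k(a) = a²*(-10 + 3*a)*(3 + 2*a) (k(a) = ((a + (3 + a))*(a + (-4 - 2*(3 - a))))*a² = ((3 + 2*a)*(a + (-4 + (-6 + 2*a))))*a² = ((3 + 2*a)*(a + (-10 + 2*a)))*a² = ((3 + 2*a)*(-10 + 3*a))*a² = ((-10 + 3*a)*(3 + 2*a))*a² = a²*(-10 + 3*a)*(3 + 2*a))
26 + k(-4)*31 = 26 + ((-4)²*(-30 - 11*(-4) + 6*(-4)²))*31 = 26 + (16*(-30 + 44 + 6*16))*31 = 26 + (16*(-30 + 44 + 96))*31 = 26 + (16*110)*31 = 26 + 1760*31 = 26 + 54560 = 54586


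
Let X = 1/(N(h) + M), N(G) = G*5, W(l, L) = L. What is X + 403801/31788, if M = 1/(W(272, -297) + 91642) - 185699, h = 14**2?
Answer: 3406697393943697/268181958216276 ≈ 12.703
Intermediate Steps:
h = 196
N(G) = 5*G
M = -16962675154/91345 (M = 1/(-297 + 91642) - 185699 = 1/91345 - 185699 = -16962675154/91345 ≈ -1.8570e+5)
X = -91345/16873157054 (X = 1/(5*196 - 16962675154/91345) = 1/(980 - 16962675154/91345) = 1/(-16873157054/91345) = -91345/16873157054 ≈ -5.4136e-6)
X + 403801/31788 = -91345/16873157054 + 403801/31788 = 3406697393943697/268181958216276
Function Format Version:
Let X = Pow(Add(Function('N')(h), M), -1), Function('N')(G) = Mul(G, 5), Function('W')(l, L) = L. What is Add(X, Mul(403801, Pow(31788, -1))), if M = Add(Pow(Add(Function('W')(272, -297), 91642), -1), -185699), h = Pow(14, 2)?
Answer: Rational(3406697393943697, 268181958216276) ≈ 12.703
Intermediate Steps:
h = 196
Function('N')(G) = Mul(5, G)
M = Rational(-16962675154, 91345) (M = Add(Pow(Add(-297, 91642), -1), -185699) = Add(Pow(91345, -1), -185699) = Add(Rational(1, 91345), -185699) = Rational(-16962675154, 91345) ≈ -1.8570e+5)
X = Rational(-91345, 16873157054) (X = Pow(Add(Mul(5, 196), Rational(-16962675154, 91345)), -1) = Pow(Add(980, Rational(-16962675154, 91345)), -1) = Pow(Rational(-16873157054, 91345), -1) = Rational(-91345, 16873157054) ≈ -5.4136e-6)
Add(X, Mul(403801, Pow(31788, -1))) = Add(Rational(-91345, 16873157054), Mul(403801, Pow(31788, -1))) = Add(Rational(-91345, 16873157054), Mul(403801, Rational(1, 31788))) = Add(Rational(-91345, 16873157054), Rational(403801, 31788)) = Rational(3406697393943697, 268181958216276)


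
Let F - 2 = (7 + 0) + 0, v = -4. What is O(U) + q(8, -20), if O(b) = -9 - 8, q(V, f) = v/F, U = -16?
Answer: -157/9 ≈ -17.444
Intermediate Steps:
F = 9 (F = 2 + ((7 + 0) + 0) = 2 + (7 + 0) = 2 + 7 = 9)
q(V, f) = -4/9
O(b) = -17
O(U) + q(8, -20) = -17 - 4/9 = -157/9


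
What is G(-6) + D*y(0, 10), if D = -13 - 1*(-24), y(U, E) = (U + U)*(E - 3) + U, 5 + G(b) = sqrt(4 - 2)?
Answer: -5 + sqrt(2) ≈ -3.5858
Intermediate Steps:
G(b) = -5 + sqrt(2) (G(b) = -5 + sqrt(4 - 2) = -5 + sqrt(2))
y(U, E) = U + 2*U*(-3 + E) (y(U, E) = (2*U)*(-3 + E) + U = 2*U*(-3 + E) + U = U + 2*U*(-3 + E))
D = 11 (D = -13 + 24 = 11)
G(-6) + D*y(0, 10) = (-5 + sqrt(2)) + 11*(0*(-5 + 2*10)) = (-5 + sqrt(2)) + 11*(0*(-5 + 20)) = (-5 + sqrt(2)) + 11*(0*15) = (-5 + sqrt(2)) + 11*0 = (-5 + sqrt(2)) + 0 = -5 + sqrt(2)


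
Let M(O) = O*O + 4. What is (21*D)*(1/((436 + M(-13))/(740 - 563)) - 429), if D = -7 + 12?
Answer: -1305420/29 ≈ -45015.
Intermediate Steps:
D = 5
M(O) = 4 + O² (M(O) = O² + 4 = 4 + O²)
(21*D)*(1/((436 + M(-13))/(740 - 563)) - 429) = (21*5)*(1/((436 + (4 + (-13)²))/(740 - 563)) - 429) = 105*(1/((436 + (4 + 169))/177) - 429) = 105*(1/((436 + 173)*(1/177)) - 429) = 105*(1/(609*(1/177)) - 429) = 105*(1/(203/59) - 429) = 105*(59/203 - 429) = 105*(-87028/203) = -1305420/29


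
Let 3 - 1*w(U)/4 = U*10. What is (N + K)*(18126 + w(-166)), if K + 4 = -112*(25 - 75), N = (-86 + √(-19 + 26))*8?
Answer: 121610424 + 198224*√7 ≈ 1.2213e+8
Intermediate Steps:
N = -688 + 8*√7 (N = (-86 + √7)*8 = -688 + 8*√7 ≈ -666.83)
w(U) = 12 - 40*U (w(U) = 12 - 4*U*10 = 12 - 40*U)
K = 5596 (K = -4 - 112*(25 - 75) = -4 - 112*(-50) = -4 + 5600 = 5596)
(N + K)*(18126 + w(-166)) = ((-688 + 8*√7) + 5596)*(18126 + (12 - 40*(-166))) = (4908 + 8*√7)*(18126 + (12 + 6640)) = (4908 + 8*√7)*(18126 + 6652) = (4908 + 8*√7)*24778 = 121610424 + 198224*√7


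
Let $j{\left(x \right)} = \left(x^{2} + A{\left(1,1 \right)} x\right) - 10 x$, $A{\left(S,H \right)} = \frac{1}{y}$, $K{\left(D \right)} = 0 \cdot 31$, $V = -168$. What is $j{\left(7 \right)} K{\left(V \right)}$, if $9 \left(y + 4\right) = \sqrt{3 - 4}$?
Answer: $0$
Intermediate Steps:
$K{\left(D \right)} = 0$
$y = -4 + \frac{i}{9}$ ($y = -4 + \frac{\sqrt{3 - 4}}{9} = -4 + \frac{\sqrt{-1}}{9} = -4 + \frac{i}{9} \approx -4.0 + 0.11111 i$)
$A{\left(S,H \right)} = \frac{81 \left(-4 - \frac{i}{9}\right)}{1297}$ ($A{\left(S,H \right)} = \frac{1}{-4 + \frac{i}{9}} = \frac{81 \left(-4 - \frac{i}{9}\right)}{1297}$)
$j{\left(x \right)} = x^{2} - 10 x + x \left(- \frac{324}{1297} - \frac{9 i}{1297}\right)$ ($j{\left(x \right)} = \left(x^{2} + \left(- \frac{324}{1297} - \frac{9 i}{1297}\right) x\right) - 10 x = \left(x^{2} + x \left(- \frac{324}{1297} - \frac{9 i}{1297}\right)\right) - 10 x = x^{2} - 10 x + x \left(- \frac{324}{1297} - \frac{9 i}{1297}\right)$)
$j{\left(7 \right)} K{\left(V \right)} = \left(- \frac{1}{1297}\right) 7 \left(13294 - 9079 + 9 i\right) 0 = \left(- \frac{1}{1297}\right) 7 \left(4215 + 9 i\right) 0 = \left(- \frac{29505}{1297} - \frac{63 i}{1297}\right) 0 = 0$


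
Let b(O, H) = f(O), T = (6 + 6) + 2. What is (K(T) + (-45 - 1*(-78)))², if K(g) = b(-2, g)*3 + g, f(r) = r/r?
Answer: 2500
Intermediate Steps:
T = 14 (T = 12 + 2 = 14)
f(r) = 1
b(O, H) = 1
K(g) = 3 + g (K(g) = 1*3 + g = 3 + g)
(K(T) + (-45 - 1*(-78)))² = ((3 + 14) + (-45 - 1*(-78)))² = (17 + (-45 + 78))² = (17 + 33)² = 50² = 2500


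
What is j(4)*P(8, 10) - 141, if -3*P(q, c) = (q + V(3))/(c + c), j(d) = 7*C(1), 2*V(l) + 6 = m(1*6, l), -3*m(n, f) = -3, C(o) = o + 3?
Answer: -4307/30 ≈ -143.57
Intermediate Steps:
C(o) = 3 + o
m(n, f) = 1 (m(n, f) = -1/3*(-3) = 1)
V(l) = -5/2 (V(l) = -3 + (1/2)*1 = -3 + 1/2 = -5/2)
j(d) = 28 (j(d) = 7*(3 + 1) = 7*4 = 28)
P(q, c) = -(-5/2 + q)/(6*c) (P(q, c) = -(q - 5/2)/(3*(c + c)) = -(-5/2 + q)/(3*(2*c)) = -(-5/2 + q)*1/(2*c)/3 = -(-5/2 + q)/(6*c))
j(4)*P(8, 10) - 141 = 28*((1/12)*(5 - 2*8)/10) - 141 = 28*((1/12)*(1/10)*(5 - 16)) - 141 = 28*((1/12)*(1/10)*(-11)) - 141 = 28*(-11/120) - 141 = -77/30 - 141 = -4307/30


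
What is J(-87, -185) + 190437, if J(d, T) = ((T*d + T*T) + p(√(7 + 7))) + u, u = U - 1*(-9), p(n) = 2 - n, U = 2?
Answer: 240770 - √14 ≈ 2.4077e+5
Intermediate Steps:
u = 11 (u = 2 - 1*(-9) = 2 + 9 = 11)
J(d, T) = 13 + T² - √14 + T*d (J(d, T) = ((T*d + T*T) + (2 - √(7 + 7))) + 11 = ((T*d + T²) + (2 - √14)) + 11 = ((T² + T*d) + (2 - √14)) + 11 = (2 + T² - √14 + T*d) + 11 = 13 + T² - √14 + T*d)
J(-87, -185) + 190437 = (13 + (-185)² - √14 - 185*(-87)) + 190437 = (13 + 34225 - √14 + 16095) + 190437 = (50333 - √14) + 190437 = 240770 - √14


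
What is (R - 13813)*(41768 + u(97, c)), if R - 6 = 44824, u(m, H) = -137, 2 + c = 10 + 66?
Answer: 1291268727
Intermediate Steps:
c = 74 (c = -2 + (10 + 66) = -2 + 76 = 74)
R = 44830 (R = 6 + 44824 = 44830)
(R - 13813)*(41768 + u(97, c)) = (44830 - 13813)*(41768 - 137) = 31017*41631 = 1291268727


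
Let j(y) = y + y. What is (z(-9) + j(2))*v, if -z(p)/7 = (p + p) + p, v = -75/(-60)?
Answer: 965/4 ≈ 241.25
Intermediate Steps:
v = 5/4 (v = -75*(-1/60) = 5/4 ≈ 1.2500)
j(y) = 2*y
z(p) = -21*p (z(p) = -7*((p + p) + p) = -7*(2*p + p) = -21*p)
(z(-9) + j(2))*v = (-21*(-9) + 2*2)*(5/4) = (189 + 4)*(5/4) = 193*(5/4) = 965/4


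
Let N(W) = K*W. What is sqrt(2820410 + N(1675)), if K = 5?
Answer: sqrt(2828785) ≈ 1681.9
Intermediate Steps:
N(W) = 5*W
sqrt(2820410 + N(1675)) = sqrt(2820410 + 5*1675) = sqrt(2820410 + 8375) = sqrt(2828785)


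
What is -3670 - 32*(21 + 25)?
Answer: -5142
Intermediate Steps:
-3670 - 32*(21 + 25) = -3670 - 32*46 = -3670 - 1472 = -5142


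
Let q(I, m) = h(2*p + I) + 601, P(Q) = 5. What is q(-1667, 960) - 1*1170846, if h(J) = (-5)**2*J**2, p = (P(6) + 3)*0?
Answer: 68301980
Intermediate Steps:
p = 0 (p = (5 + 3)*0 = 8*0 = 0)
h(J) = 25*J**2
q(I, m) = 601 + 25*I**2 (q(I, m) = 25*(2*0 + I)**2 + 601 = 25*(0 + I)**2 + 601 = 25*I**2 + 601 = 601 + 25*I**2)
q(-1667, 960) - 1*1170846 = (601 + 25*(-1667)**2) - 1*1170846 = (601 + 25*2778889) - 1170846 = (601 + 69472225) - 1170846 = 69472826 - 1170846 = 68301980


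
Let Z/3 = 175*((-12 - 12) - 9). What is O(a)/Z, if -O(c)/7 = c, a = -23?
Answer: -23/2475 ≈ -0.0092929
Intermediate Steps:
O(c) = -7*c
Z = -17325 (Z = 3*(175*((-12 - 12) - 9)) = 3*(175*(-24 - 9)) = 3*(175*(-33)) = 3*(-5775) = -17325)
O(a)/Z = -7*(-23)/(-17325) = 161*(-1/17325) = -23/2475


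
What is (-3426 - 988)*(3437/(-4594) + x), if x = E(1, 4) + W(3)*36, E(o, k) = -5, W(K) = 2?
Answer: -671724727/2297 ≈ -2.9244e+5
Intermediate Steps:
x = 67 (x = -5 + 2*36 = -5 + 72 = 67)
(-3426 - 988)*(3437/(-4594) + x) = (-3426 - 988)*(3437/(-4594) + 67) = -4414*(3437*(-1/4594) + 67) = -4414*(-3437/4594 + 67) = -4414*304361/4594 = -671724727/2297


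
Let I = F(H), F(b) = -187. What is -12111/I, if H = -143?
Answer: 1101/17 ≈ 64.765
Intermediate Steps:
I = -187
-12111/I = -12111/(-187) = -12111*(-1/187) = 1101/17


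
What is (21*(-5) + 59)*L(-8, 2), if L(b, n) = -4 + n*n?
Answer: 0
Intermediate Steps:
L(b, n) = -4 + n**2
(21*(-5) + 59)*L(-8, 2) = (21*(-5) + 59)*(-4 + 2**2) = (-105 + 59)*(-4 + 4) = -46*0 = 0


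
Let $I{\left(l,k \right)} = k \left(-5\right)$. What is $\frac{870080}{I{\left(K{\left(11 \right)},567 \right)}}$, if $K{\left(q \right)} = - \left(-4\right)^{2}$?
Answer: $- \frac{174016}{567} \approx -306.91$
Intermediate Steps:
$K{\left(q \right)} = -16$ ($K{\left(q \right)} = \left(-1\right) 16 = -16$)
$I{\left(l,k \right)} = - 5 k$
$\frac{870080}{I{\left(K{\left(11 \right)},567 \right)}} = \frac{870080}{\left(-5\right) 567} = \frac{870080}{-2835} = 870080 \left(- \frac{1}{2835}\right) = - \frac{174016}{567}$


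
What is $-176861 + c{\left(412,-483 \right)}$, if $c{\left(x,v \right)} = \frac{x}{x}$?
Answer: $-176860$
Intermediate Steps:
$c{\left(x,v \right)} = 1$
$-176861 + c{\left(412,-483 \right)} = -176861 + 1 = -176860$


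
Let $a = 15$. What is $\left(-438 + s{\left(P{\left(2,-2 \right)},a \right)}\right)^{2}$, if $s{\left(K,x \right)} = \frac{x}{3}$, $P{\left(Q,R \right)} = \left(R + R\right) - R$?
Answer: $187489$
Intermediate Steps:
$P{\left(Q,R \right)} = R$ ($P{\left(Q,R \right)} = 2 R - R = R$)
$s{\left(K,x \right)} = \frac{x}{3}$ ($s{\left(K,x \right)} = x \frac{1}{3} = \frac{x}{3}$)
$\left(-438 + s{\left(P{\left(2,-2 \right)},a \right)}\right)^{2} = \left(-438 + \frac{1}{3} \cdot 15\right)^{2} = \left(-438 + 5\right)^{2} = \left(-433\right)^{2} = 187489$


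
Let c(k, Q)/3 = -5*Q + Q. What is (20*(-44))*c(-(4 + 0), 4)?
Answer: 42240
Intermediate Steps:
c(k, Q) = -12*Q (c(k, Q) = 3*(-5*Q + Q) = 3*(-4*Q) = -12*Q)
(20*(-44))*c(-(4 + 0), 4) = (20*(-44))*(-12*4) = -880*(-48) = 42240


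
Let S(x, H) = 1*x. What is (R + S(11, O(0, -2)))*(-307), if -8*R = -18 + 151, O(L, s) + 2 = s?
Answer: 13815/8 ≈ 1726.9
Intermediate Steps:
O(L, s) = -2 + s
R = -133/8 (R = -(-18 + 151)/8 = -⅛*133 = -133/8 ≈ -16.625)
S(x, H) = x
(R + S(11, O(0, -2)))*(-307) = (-133/8 + 11)*(-307) = -45/8*(-307) = 13815/8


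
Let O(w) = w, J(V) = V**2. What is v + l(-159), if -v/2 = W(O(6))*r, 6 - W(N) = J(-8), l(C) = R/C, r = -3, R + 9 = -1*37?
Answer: -55286/159 ≈ -347.71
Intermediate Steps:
R = -46 (R = -9 - 1*37 = -9 - 37 = -46)
l(C) = -46/C
W(N) = -58 (W(N) = 6 - 1*(-8)**2 = 6 - 1*64 = 6 - 64 = -58)
v = -348 (v = -(-116)*(-3) = -2*174 = -348)
v + l(-159) = -348 - 46/(-159) = -348 - 46*(-1/159) = -348 + 46/159 = -55286/159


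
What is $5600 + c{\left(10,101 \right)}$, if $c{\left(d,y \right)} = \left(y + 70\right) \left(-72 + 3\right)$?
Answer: $-6199$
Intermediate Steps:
$c{\left(d,y \right)} = -4830 - 69 y$ ($c{\left(d,y \right)} = \left(70 + y\right) \left(-69\right) = -4830 - 69 y$)
$5600 + c{\left(10,101 \right)} = 5600 - 11799 = -6199$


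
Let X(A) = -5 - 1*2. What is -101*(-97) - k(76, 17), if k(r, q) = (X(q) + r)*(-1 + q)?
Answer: 8693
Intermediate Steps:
X(A) = -7 (X(A) = -5 - 2 = -7)
k(r, q) = (-1 + q)*(-7 + r) (k(r, q) = (-7 + r)*(-1 + q) = (-1 + q)*(-7 + r))
-101*(-97) - k(76, 17) = -101*(-97) - (7 - 1*76 - 7*17 + 17*76) = 9797 - (7 - 76 - 119 + 1292) = 9797 - 1*1104 = 9797 - 1104 = 8693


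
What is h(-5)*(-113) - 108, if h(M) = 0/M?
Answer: -108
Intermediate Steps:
h(M) = 0
h(-5)*(-113) - 108 = 0*(-113) - 108 = 0 - 108 = -108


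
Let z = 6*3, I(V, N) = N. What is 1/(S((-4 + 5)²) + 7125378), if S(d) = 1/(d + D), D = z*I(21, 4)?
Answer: 73/520152595 ≈ 1.4034e-7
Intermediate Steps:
z = 18
D = 72 (D = 18*4 = 72)
S(d) = 1/(72 + d) (S(d) = 1/(d + 72) = 1/(72 + d))
1/(S((-4 + 5)²) + 7125378) = 1/(1/(72 + (-4 + 5)²) + 7125378) = 1/(1/(72 + 1²) + 7125378) = 1/(1/(72 + 1) + 7125378) = 1/(1/73 + 7125378) = 1/(520152595/73) = 73/520152595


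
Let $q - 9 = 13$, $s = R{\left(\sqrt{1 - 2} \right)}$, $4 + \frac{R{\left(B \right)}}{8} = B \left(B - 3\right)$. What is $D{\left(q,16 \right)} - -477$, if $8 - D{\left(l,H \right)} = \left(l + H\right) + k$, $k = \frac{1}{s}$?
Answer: $\frac{121589}{272} - \frac{3 i}{272} \approx 447.02 - 0.011029 i$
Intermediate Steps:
$R{\left(B \right)} = -32 + 8 B \left(-3 + B\right)$ ($R{\left(B \right)} = -32 + 8 B \left(B - 3\right) = -32 + 8 B \left(-3 + B\right)$)
$s = -40 - 24 i$ ($s = -32 - 24 \sqrt{1 - 2} + 8 \left(\sqrt{1 - 2}\right)^{2} = -32 - 24 \sqrt{-1} + 8 \left(\sqrt{-1}\right)^{2} = -32 - 24 i + 8 i^{2} = -32 - 24 i + 8 \left(-1\right) = -32 - 24 i - 8 = -40 - 24 i \approx -40.0 - 24.0 i$)
$k = \frac{-40 + 24 i}{2176}$ ($k = \frac{1}{-40 - 24 i} = \frac{-40 + 24 i}{2176} \approx -0.018382 + 0.011029 i$)
$q = 22$ ($q = 9 + 13 = 22$)
$D{\left(l,H \right)} = \frac{2181}{272} - H - l - \frac{3 i}{272}$ ($D{\left(l,H \right)} = 8 - \left(\left(l + H\right) - \left(\frac{5}{272} - \frac{3 i}{272}\right)\right) = 8 - \left(\left(H + l\right) - \left(\frac{5}{272} - \frac{3 i}{272}\right)\right) = 8 - \left(- \frac{5}{272} + H + l + \frac{3 i}{272}\right) = \frac{2181}{272} - H - l - \frac{3 i}{272}$)
$D{\left(q,16 \right)} - -477 = \left(\frac{2181}{272} - 16 - 22 - \frac{3 i}{272}\right) - -477 = \left(\frac{2181}{272} - 16 - 22 - \frac{3 i}{272}\right) + 477 = \left(- \frac{8155}{272} - \frac{3 i}{272}\right) + 477 = \frac{121589}{272} - \frac{3 i}{272}$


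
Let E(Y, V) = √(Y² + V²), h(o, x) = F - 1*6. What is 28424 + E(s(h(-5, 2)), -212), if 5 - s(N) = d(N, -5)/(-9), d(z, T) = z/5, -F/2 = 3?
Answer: 28424 + √10117441/15 ≈ 28636.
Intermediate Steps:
F = -6 (F = -2*3 = -6)
d(z, T) = z/5 (d(z, T) = z*(⅕) = z/5)
h(o, x) = -12 (h(o, x) = -6 - 1*6 = -6 - 6 = -12)
s(N) = 5 + N/45 (s(N) = 5 - N/5/(-9) = 5 - N/5*(-1)/9 = 5 - (-1)*N/45 = 5 + N/45)
E(Y, V) = √(V² + Y²)
28424 + E(s(h(-5, 2)), -212) = 28424 + √((-212)² + (5 + (1/45)*(-12))²) = 28424 + √(44944 + (5 - 4/15)²) = 28424 + √(44944 + (71/15)²) = 28424 + √(44944 + 5041/225) = 28424 + √(10117441/225) = 28424 + √10117441/15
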